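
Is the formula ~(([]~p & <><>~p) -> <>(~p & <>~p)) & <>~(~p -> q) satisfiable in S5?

Unsatisfiable (every branch closes)

1. ~(([]~p & <><>~p) -> <>(~p & <>~p)) & <>~(~p -> q), 0
2. ~(([]~p & <><>~p) -> <>(~p & <>~p)), 0   [&-rule on 1]
3. <>~(~p -> q), 0   [&-rule on 1]
4. []~p & <><>~p, 0   [~->-rule on 2]
5. ~<>(~p & <>~p), 0   [~->-rule on 2]
6. []~p, 0   [&-rule on 4]
7. <><>~p, 0   [&-rule on 4]
8. ~(~p & <>~p), 0   [~<>-rule on 5 via 0R0]
9. ~p, 0   [[]-rule on 6 via 0R0]
10. ~<>~p, 0   [~&-rule on 8 (branches; this branch)]
11. p, 0   [~<>-rule on 10 via 0R0]
Accessibility: 0R0
Branch closes: p and ~p both at 0.
(One branch shown.) All branches close.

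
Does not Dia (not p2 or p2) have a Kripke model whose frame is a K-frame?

Satisfiable (open branch found)

1. not Dia (not p2 or p2), u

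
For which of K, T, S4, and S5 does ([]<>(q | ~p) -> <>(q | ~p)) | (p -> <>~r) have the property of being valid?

T, S4, S5

K-tableau for the negation ~(([]<>(q | ~p) -> <>(q | ~p)) | (p -> <>~r)):
1. ~(([]<>(q | ~p) -> <>(q | ~p)) | (p -> <>~r)), 0
2. ~([]<>(q | ~p) -> <>(q | ~p)), 0   [~|-rule on 1]
3. ~(p -> <>~r), 0   [~|-rule on 1]
4. []<>(q | ~p), 0   [~->-rule on 2]
5. ~<>(q | ~p), 0   [~->-rule on 2]
6. p, 0   [~->-rule on 3]
7. ~<>~r, 0   [~->-rule on 3]
Complete open branch: countermodel on a K-frame, so not valid in K.
T-tableau for the negation ~(([]<>(q | ~p) -> <>(q | ~p)) | (p -> <>~r)):
1. ~(([]<>(q | ~p) -> <>(q | ~p)) | (p -> <>~r)), 0
2. ~([]<>(q | ~p) -> <>(q | ~p)), 0   [~|-rule on 1]
3. ~(p -> <>~r), 0   [~|-rule on 1]
4. []<>(q | ~p), 0   [~->-rule on 2]
5. ~<>(q | ~p), 0   [~->-rule on 2]
6. p, 0   [~->-rule on 3]
7. ~<>~r, 0   [~->-rule on 3]
8. <>(q | ~p), 0   [[]-rule on 4 via 0R0]
9. ~(q | ~p), 0   [~<>-rule on 5 via 0R0]
10. ~q, 0   [~|-rule on 9]
11. r, 0   [~<>-rule on 7 via 0R0]
12. q | ~p, 1   [<>-rule on 8: fresh world 1, 0R1]
13. <>(q | ~p), 1   [[]-rule on 4 via 0R1]
14. ~(q | ~p), 1   [~<>-rule on 5 via 0R1]
15. ~q, 1   [~|-rule on 14]
16. p, 1   [~|-rule on 14]
17. r, 1   [~<>-rule on 7 via 0R1]
18. ~p, 1   [|-rule on 12 (branches; this branch)]
Accessibility: 0R0, 0R1, 1R1
Branch closes: p and ~p both at 1.
Every branch closes (one shown): valid in T, hence also in S4, S5 (every theorem of T is a theorem of S4 and S5).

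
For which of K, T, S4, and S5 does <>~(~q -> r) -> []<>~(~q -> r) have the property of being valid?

S4-tableau for the negation ~(<>~(~q -> r) -> []<>~(~q -> r)):
1. ~(<>~(~q -> r) -> []<>~(~q -> r)), w0
2. <>~(~q -> r), w0
3. ~[]<>~(~q -> r), w0
4. ~(~q -> r), w1
5. ~q, w1
6. ~r, w1
7. ~<>~(~q -> r), w2
8. ~q -> r, w2
9. r, w2
Accessibility: w0Rw0, w0Rw1, w0Rw2, w1Rw1, w2Rw2
Complete open branch: countermodel on an S4-frame, so not valid in S4, nor in K, T (the same frame is also a K-frame and a T-frame).
S5-tableau for the negation ~(<>~(~q -> r) -> []<>~(~q -> r)):
1. ~(<>~(~q -> r) -> []<>~(~q -> r)), w0
2. <>~(~q -> r), w0
3. ~[]<>~(~q -> r), w0
4. ~(~q -> r), w1
5. ~q, w1
6. ~r, w1
7. ~<>~(~q -> r), w2
8. ~q -> r, w0
9. ~q -> r, w1
10. ~q -> r, w2
11. r, w0
12. r, w1
Accessibility: w0Rw0, w0Rw1, w0Rw2, w1Rw0, w1Rw1, w1Rw2, w2Rw0, w2Rw1, w2Rw2
Branch closes: r and ~r both at w1.
Every branch closes (one shown): valid in S5.

S5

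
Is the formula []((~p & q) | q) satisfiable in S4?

Yes, satisfiable

1. []((~p & q) | q), 0
2. (~p & q) | q, 0
3. q, 0
Accessibility: 0R0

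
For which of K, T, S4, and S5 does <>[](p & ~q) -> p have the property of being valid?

S5

S4-tableau for the negation ~(<>[](p & ~q) -> p):
1. ~(<>[](p & ~q) -> p), u
2. <>[](p & ~q), u
3. ~p, u
4. [](p & ~q), v
5. p & ~q, v
6. p, v
7. ~q, v
Accessibility: uRu, uRv, vRv
Complete open branch: countermodel on an S4-frame, so not valid in S4, nor in K, T (the same frame is also a K-frame and a T-frame).
S5-tableau for the negation ~(<>[](p & ~q) -> p):
1. ~(<>[](p & ~q) -> p), u
2. <>[](p & ~q), u
3. ~p, u
4. [](p & ~q), v
5. p & ~q, u
6. p, u
7. ~q, u
Accessibility: uRu, uRv, vRu, vRv
Branch closes: p and ~p both at u.
Every branch closes (one shown): valid in S5.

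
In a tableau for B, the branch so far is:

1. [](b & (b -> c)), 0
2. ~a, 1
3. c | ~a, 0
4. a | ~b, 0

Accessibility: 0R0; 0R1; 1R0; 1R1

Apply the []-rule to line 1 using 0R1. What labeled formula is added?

b & (b -> c), 1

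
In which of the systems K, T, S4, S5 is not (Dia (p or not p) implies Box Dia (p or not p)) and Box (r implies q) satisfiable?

K

K-tableau for the formula:
1. not (Dia (p or not p) implies Box Dia (p or not p)) and Box (r implies q), u
2. not (Dia (p or not p) implies Box Dia (p or not p)), u
3. Box (r implies q), u
4. Dia (p or not p), u
5. not Box Dia (p or not p), u
6. p or not p, v
7. r implies q, v
8. not p, v
9. q, v
10. not Dia (p or not p), w
11. r implies q, w
12. q, w
Accessibility: uRv, uRw
Complete open branch: satisfiable in K.
T-tableau for the formula:
1. not (Dia (p or not p) implies Box Dia (p or not p)) and Box (r implies q), u
2. not (Dia (p or not p) implies Box Dia (p or not p)), u
3. Box (r implies q), u
4. Dia (p or not p), u
5. not Box Dia (p or not p), u
6. r implies q, u
7. q, u
8. p or not p, v
9. r implies q, v
10. not p, v
11. q, v
12. not Dia (p or not p), w
13. r implies q, w
14. not (p or not p), w
15. not p, w
16. p, w
Accessibility: uRu, uRv, uRw, vRv, wRw
Branch closes: p and not p both at w.
Every branch closes (one shown): unsatisfiable in T, hence also in S4, S5 (every S4/S5-frame is a T-frame).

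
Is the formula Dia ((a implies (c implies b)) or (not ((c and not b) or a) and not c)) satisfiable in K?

1. Dia ((a implies (c implies b)) or (not ((c and not b) or a) and not c)), w0
2. (a implies (c implies b)) or (not ((c and not b) or a) and not c), w1   [Dia-rule on 1: fresh world w1, w0Rw1]
3. not ((c and not b) or a) and not c, w1   [or-rule on 2 (branches; this branch)]
4. not ((c and not b) or a), w1   [and-rule on 3]
5. not c, w1   [and-rule on 3]
6. not (c and not b), w1   [neg-or-rule on 4]
7. not a, w1   [neg-or-rule on 4]
8. b, w1   [neg-and-rule on 6 (branches; this branch)]
Accessibility: w0Rw1

Satisfiable (open branch found)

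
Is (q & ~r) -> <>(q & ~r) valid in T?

Valid

Tableau for the negation ~((q & ~r) -> <>(q & ~r)):
1. ~((q & ~r) -> <>(q & ~r)), w0
2. q & ~r, w0
3. ~<>(q & ~r), w0
4. q, w0
5. ~r, w0
6. ~(q & ~r), w0
7. r, w0
Accessibility: w0Rw0
Branch closes: r and ~r both at w0.
Every branch of the negation's tableau closes; the branch above is one of them.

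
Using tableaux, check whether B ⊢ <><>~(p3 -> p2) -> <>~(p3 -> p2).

Invalid (countermodel exists)

Tableau for the negation ~(<><>~(p3 -> p2) -> <>~(p3 -> p2)):
1. ~(<><>~(p3 -> p2) -> <>~(p3 -> p2)), u
2. <><>~(p3 -> p2), u
3. ~<>~(p3 -> p2), u
4. p3 -> p2, u
5. p2, u
6. <>~(p3 -> p2), v
7. p3 -> p2, v
8. p2, v
9. ~(p3 -> p2), w
10. p3, w
11. ~p2, w
Accessibility: uRu, uRv, vRu, vRv, vRw, wRv, wRw
The negation has an open branch (countermodel exists).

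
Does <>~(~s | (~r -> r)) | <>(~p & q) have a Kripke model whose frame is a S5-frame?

1. <>~(~s | (~r -> r)) | <>(~p & q), w0
2. <>(~p & q), w0
3. ~p & q, w1
4. ~p, w1
5. q, w1
Accessibility: w0Rw0, w0Rw1, w1Rw0, w1Rw1

Satisfiable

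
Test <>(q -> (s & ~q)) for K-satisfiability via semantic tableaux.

1. <>(q -> (s & ~q)), 0
2. q -> (s & ~q), 1   [<>-rule on 1: fresh world 1, 0R1]
3. s & ~q, 1   [->-rule on 2 (branches; this branch)]
4. s, 1   [&-rule on 3]
5. ~q, 1   [&-rule on 3]
Accessibility: 0R1

Satisfiable (open branch found)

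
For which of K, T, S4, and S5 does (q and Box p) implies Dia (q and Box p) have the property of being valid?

T, S4, S5

K-tableau for the negation not ((q and Box p) implies Dia (q and Box p)):
1. not ((q and Box p) implies Dia (q and Box p)), u
2. q and Box p, u   [neg-implies-rule on 1]
3. not Dia (q and Box p), u   [neg-implies-rule on 1]
4. q, u   [and-rule on 2]
5. Box p, u   [and-rule on 2]
Complete open branch: countermodel on a K-frame, so not valid in K.
T-tableau for the negation not ((q and Box p) implies Dia (q and Box p)):
1. not ((q and Box p) implies Dia (q and Box p)), u
2. q and Box p, u   [neg-implies-rule on 1]
3. not Dia (q and Box p), u   [neg-implies-rule on 1]
4. q, u   [and-rule on 2]
5. Box p, u   [and-rule on 2]
6. not (q and Box p), u   [neg-Dia-rule on 3 via uRu]
7. p, u   [Box-rule on 5 via uRu]
8. not Box p, u   [neg-and-rule on 6 (branches; this branch)]
9. not p, v   [neg-Box-rule on 8: fresh world v, uRv]
10. not (q and Box p), v   [neg-Dia-rule on 3 via uRv]
11. p, v   [Box-rule on 5 via uRv]
Accessibility: uRu, uRv, vRv
Branch closes: p and not p both at v.
Every branch closes (one shown): valid in T, hence also in S4, S5 (every theorem of T is a theorem of S4 and S5).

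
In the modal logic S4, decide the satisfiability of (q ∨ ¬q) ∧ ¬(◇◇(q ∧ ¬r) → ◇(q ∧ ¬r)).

Unsatisfiable (every branch closes)

1. (q ∨ ¬q) ∧ ¬(◇◇(q ∧ ¬r) → ◇(q ∧ ¬r)), w0
2. q ∨ ¬q, w0
3. ¬(◇◇(q ∧ ¬r) → ◇(q ∧ ¬r)), w0
4. ◇◇(q ∧ ¬r), w0
5. ¬◇(q ∧ ¬r), w0
6. ¬(q ∧ ¬r), w0
7. ¬q, w0
8. r, w0
9. ◇(q ∧ ¬r), w1
10. ¬(q ∧ ¬r), w1
11. r, w1
12. q ∧ ¬r, w2
13. q, w2
14. ¬r, w2
15. ¬(q ∧ ¬r), w2
16. r, w2
Accessibility: w0Rw0, w0Rw1, w0Rw2, w1Rw1, w1Rw2, w2Rw2
Branch closes: r and ¬r both at w2.
Every branch closes; the branch above is one of them.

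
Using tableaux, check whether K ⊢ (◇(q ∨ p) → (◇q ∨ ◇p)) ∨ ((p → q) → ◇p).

Tableau for the negation ¬((◇(q ∨ p) → (◇q ∨ ◇p)) ∨ ((p → q) → ◇p)):
1. ¬((◇(q ∨ p) → (◇q ∨ ◇p)) ∨ ((p → q) → ◇p)), w0
2. ¬(◇(q ∨ p) → (◇q ∨ ◇p)), w0   [¬∨-rule on 1]
3. ¬((p → q) → ◇p), w0   [¬∨-rule on 1]
4. ◇(q ∨ p), w0   [¬→-rule on 2]
5. ¬(◇q ∨ ◇p), w0   [¬→-rule on 2]
6. p → q, w0   [¬→-rule on 3]
7. ¬◇p, w0   [¬→-rule on 3]
8. ¬◇q, w0   [¬∨-rule on 5]
9. q, w0   [→-rule on 6 (branches; this branch)]
10. q ∨ p, w1   [◇-rule on 4: fresh world w1, w0Rw1]
11. ¬p, w1   [¬◇-rule on 7 via w0Rw1]
12. ¬q, w1   [¬◇-rule on 8 via w0Rw1]
13. p, w1   [∨-rule on 10 (branches; this branch)]
Accessibility: w0Rw1
Branch closes: p and ¬p both at w1.
Every branch of the negation's tableau closes; the branch above is one of them.

Yes, valid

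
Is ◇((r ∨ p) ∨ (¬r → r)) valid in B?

Tableau for the negation ¬◇((r ∨ p) ∨ (¬r → r)):
1. ¬◇((r ∨ p) ∨ (¬r → r)), 0
2. ¬((r ∨ p) ∨ (¬r → r)), 0
3. ¬(r ∨ p), 0
4. ¬(¬r → r), 0
5. ¬r, 0
6. ¬p, 0
Accessibility: 0R0
The negation has an open branch (countermodel exists).

Invalid (countermodel exists)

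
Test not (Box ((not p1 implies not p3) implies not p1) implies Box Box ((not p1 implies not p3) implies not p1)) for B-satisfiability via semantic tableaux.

1. not (Box ((not p1 implies not p3) implies not p1) implies Box Box ((not p1 implies not p3) implies not p1)), w0
2. Box ((not p1 implies not p3) implies not p1), w0
3. not Box Box ((not p1 implies not p3) implies not p1), w0
4. (not p1 implies not p3) implies not p1, w0
5. not p1, w0
6. not Box ((not p1 implies not p3) implies not p1), w1
7. (not p1 implies not p3) implies not p1, w1
8. not p1, w1
9. not ((not p1 implies not p3) implies not p1), w2
10. not p1 implies not p3, w2
11. p1, w2
12. not p3, w2
Accessibility: w0Rw0, w0Rw1, w1Rw0, w1Rw1, w1Rw2, w2Rw1, w2Rw2

Satisfiable (open branch found)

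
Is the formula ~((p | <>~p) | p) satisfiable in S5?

Unsatisfiable (every branch closes)

1. ~((p | <>~p) | p), w0
2. ~(p | <>~p), w0
3. ~p, w0
4. ~<>~p, w0
5. p, w0
Accessibility: w0Rw0
Branch closes: p and ~p both at w0.
Every branch closes; the branch above is one of them.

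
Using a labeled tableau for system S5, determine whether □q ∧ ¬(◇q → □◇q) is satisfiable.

1. □q ∧ ¬(◇q → □◇q), 0
2. □q, 0   [∧-rule on 1]
3. ¬(◇q → □◇q), 0   [∧-rule on 1]
4. ◇q, 0   [¬→-rule on 3]
5. ¬□◇q, 0   [¬→-rule on 3]
6. q, 0   [□-rule on 2 via 0R0]
7. q, 1   [◇-rule on 4: fresh world 1, 0R1]
8. ¬◇q, 2   [¬□-rule on 5: fresh world 2, 0R2]
9. q, 2   [□-rule on 2 via 0R2]
10. ¬q, 0   [¬◇-rule on 8 via 2R0]
Accessibility: 0R0, 0R1, 0R2, 1R0, 1R1, 1R2, 2R0, 2R1, 2R2
Branch closes: q and ¬q both at 0.
Every branch closes; the branch above is one of them.

Unsatisfiable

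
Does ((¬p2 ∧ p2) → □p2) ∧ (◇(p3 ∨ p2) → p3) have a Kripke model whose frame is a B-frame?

1. ((¬p2 ∧ p2) → □p2) ∧ (◇(p3 ∨ p2) → p3), w0
2. (¬p2 ∧ p2) → □p2, w0   [∧-rule on 1]
3. ◇(p3 ∨ p2) → p3, w0   [∧-rule on 1]
4. □p2, w0   [→-rule on 2 (branches; this branch)]
5. p2, w0   [□-rule on 4 via w0Rw0]
6. p3, w0   [→-rule on 3 (branches; this branch)]
Accessibility: w0Rw0

Satisfiable (open branch found)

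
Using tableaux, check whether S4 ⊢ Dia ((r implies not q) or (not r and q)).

Not valid

Tableau for the negation not Dia ((r implies not q) or (not r and q)):
1. not Dia ((r implies not q) or (not r and q)), 0
2. not ((r implies not q) or (not r and q)), 0
3. not (r implies not q), 0
4. not (not r and q), 0
5. r, 0
6. q, 0
Accessibility: 0R0
The negation has an open branch (countermodel exists).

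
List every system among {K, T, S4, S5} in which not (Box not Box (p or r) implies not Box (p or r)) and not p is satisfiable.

K

K-tableau for the formula:
1. not (Box not Box (p or r) implies not Box (p or r)) and not p, 0
2. not (Box not Box (p or r) implies not Box (p or r)), 0
3. not p, 0
4. Box not Box (p or r), 0
5. Box (p or r), 0
Complete open branch: satisfiable in K.
T-tableau for the formula:
1. not (Box not Box (p or r) implies not Box (p or r)) and not p, 0
2. not (Box not Box (p or r) implies not Box (p or r)), 0
3. not p, 0
4. Box not Box (p or r), 0
5. Box (p or r), 0
6. not Box (p or r), 0
7. p or r, 0
8. r, 0
9. not (p or r), 1
10. not p, 1
11. not r, 1
12. not Box (p or r), 1
13. p or r, 1
14. r, 1
Accessibility: 0R0, 0R1, 1R1
Branch closes: r and not r both at 1.
Every branch closes (one shown): unsatisfiable in T, hence also in S4, S5 (every S4/S5-frame is a T-frame).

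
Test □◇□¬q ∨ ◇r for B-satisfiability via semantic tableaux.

Satisfiable

1. □◇□¬q ∨ ◇r, w0
2. ◇r, w0
3. r, w1
Accessibility: w0Rw0, w0Rw1, w1Rw0, w1Rw1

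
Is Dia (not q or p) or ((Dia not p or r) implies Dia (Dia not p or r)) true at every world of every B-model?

Tableau for the negation not (Dia (not q or p) or ((Dia not p or r) implies Dia (Dia not p or r))):
1. not (Dia (not q or p) or ((Dia not p or r) implies Dia (Dia not p or r))), 0
2. not Dia (not q or p), 0
3. not ((Dia not p or r) implies Dia (Dia not p or r)), 0
4. Dia not p or r, 0
5. not Dia (Dia not p or r), 0
6. not (not q or p), 0
7. q, 0
8. not p, 0
9. not (Dia not p or r), 0
10. not Dia not p, 0
11. not r, 0
12. p, 0
Accessibility: 0R0
Branch closes: p and not p both at 0.
All branches of the negation close; one closing branch shown above.

Valid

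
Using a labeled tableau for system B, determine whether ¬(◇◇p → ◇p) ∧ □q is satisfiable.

Satisfiable (open branch found)

1. ¬(◇◇p → ◇p) ∧ □q, 0
2. ¬(◇◇p → ◇p), 0
3. □q, 0
4. ◇◇p, 0
5. ¬◇p, 0
6. q, 0
7. ¬p, 0
8. ◇p, 1
9. q, 1
10. ¬p, 1
11. p, 2
Accessibility: 0R0, 0R1, 1R0, 1R1, 1R2, 2R1, 2R2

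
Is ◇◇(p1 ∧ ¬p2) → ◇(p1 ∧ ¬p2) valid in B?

Tableau for the negation ¬(◇◇(p1 ∧ ¬p2) → ◇(p1 ∧ ¬p2)):
1. ¬(◇◇(p1 ∧ ¬p2) → ◇(p1 ∧ ¬p2)), 0
2. ◇◇(p1 ∧ ¬p2), 0
3. ¬◇(p1 ∧ ¬p2), 0
4. ¬(p1 ∧ ¬p2), 0
5. p2, 0
6. ◇(p1 ∧ ¬p2), 1
7. ¬(p1 ∧ ¬p2), 1
8. p2, 1
9. p1 ∧ ¬p2, 2
10. p1, 2
11. ¬p2, 2
Accessibility: 0R0, 0R1, 1R0, 1R1, 1R2, 2R1, 2R2
The negation has an open branch (countermodel exists).

No, not valid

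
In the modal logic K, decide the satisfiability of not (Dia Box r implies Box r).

Satisfiable (open branch found)

1. not (Dia Box r implies Box r), w0
2. Dia Box r, w0
3. not Box r, w0
4. Box r, w1
5. not r, w2
Accessibility: w0Rw1, w0Rw2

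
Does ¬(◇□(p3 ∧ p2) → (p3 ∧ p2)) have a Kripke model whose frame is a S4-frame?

Yes, satisfiable

1. ¬(◇□(p3 ∧ p2) → (p3 ∧ p2)), u
2. ◇□(p3 ∧ p2), u   [¬→-rule on 1]
3. ¬(p3 ∧ p2), u   [¬→-rule on 1]
4. ¬p2, u   [¬∧-rule on 3 (branches; this branch)]
5. □(p3 ∧ p2), v   [◇-rule on 2: fresh world v, uRv]
6. p3 ∧ p2, v   [□-rule on 5 via vRv]
7. p3, v   [∧-rule on 6]
8. p2, v   [∧-rule on 6]
Accessibility: uRu, uRv, vRv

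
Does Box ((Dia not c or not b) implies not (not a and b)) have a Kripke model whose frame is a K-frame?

1. Box ((Dia not c or not b) implies not (not a and b)), u

Satisfiable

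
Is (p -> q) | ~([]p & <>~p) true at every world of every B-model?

Valid in B

Tableau for the negation ~((p -> q) | ~([]p & <>~p)):
1. ~((p -> q) | ~([]p & <>~p)), 0
2. ~(p -> q), 0
3. []p & <>~p, 0
4. p, 0
5. ~q, 0
6. []p, 0
7. <>~p, 0
8. ~p, 1
9. p, 1
Accessibility: 0R0, 0R1, 1R0, 1R1
Branch closes: p and ~p both at 1.
Every branch of the negation's tableau closes; the branch above is one of them.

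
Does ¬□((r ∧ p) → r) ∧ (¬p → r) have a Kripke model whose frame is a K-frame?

1. ¬□((r ∧ p) → r) ∧ (¬p → r), w0
2. ¬□((r ∧ p) → r), w0
3. ¬p → r, w0
4. r, w0
5. ¬((r ∧ p) → r), w1
6. r ∧ p, w1
7. ¬r, w1
8. r, w1
9. p, w1
Accessibility: w0Rw1
Branch closes: r and ¬r both at w1.
All branches of the tableau close; one closing branch shown above.

No, unsatisfiable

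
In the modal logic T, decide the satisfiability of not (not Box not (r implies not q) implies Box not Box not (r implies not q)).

1. not (not Box not (r implies not q) implies Box not Box not (r implies not q)), 0
2. not Box not (r implies not q), 0
3. not Box not Box not (r implies not q), 0
4. r implies not q, 1
5. not q, 1
6. Box not (r implies not q), 2
7. not (r implies not q), 2
8. r, 2
9. q, 2
Accessibility: 0R0, 0R1, 0R2, 1R1, 2R2

Yes, satisfiable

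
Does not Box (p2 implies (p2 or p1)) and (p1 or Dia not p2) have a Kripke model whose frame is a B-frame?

Unsatisfiable

1. not Box (p2 implies (p2 or p1)) and (p1 or Dia not p2), 0
2. not Box (p2 implies (p2 or p1)), 0
3. p1 or Dia not p2, 0
4. Dia not p2, 0
5. not (p2 implies (p2 or p1)), 1
6. p2, 1
7. not (p2 or p1), 1
8. not p2, 1
9. not p1, 1
Accessibility: 0R0, 0R1, 1R0, 1R1
Branch closes: p2 and not p2 both at 1.
All branches of the tableau close; one closing branch shown above.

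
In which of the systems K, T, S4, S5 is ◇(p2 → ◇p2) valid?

T, S4, S5

K-tableau for the negation ¬◇(p2 → ◇p2):
1. ¬◇(p2 → ◇p2), w0
Complete open branch: countermodel on a K-frame, so not valid in K.
T-tableau for the negation ¬◇(p2 → ◇p2):
1. ¬◇(p2 → ◇p2), w0
2. ¬(p2 → ◇p2), w0   [¬◇-rule on 1 via w0Rw0]
3. p2, w0   [¬→-rule on 2]
4. ¬◇p2, w0   [¬→-rule on 2]
5. ¬p2, w0   [¬◇-rule on 4 via w0Rw0]
Accessibility: w0Rw0
Branch closes: p2 and ¬p2 both at w0.
Every branch closes (one shown): valid in T, hence also in S4, S5 (every theorem of T is a theorem of S4 and S5).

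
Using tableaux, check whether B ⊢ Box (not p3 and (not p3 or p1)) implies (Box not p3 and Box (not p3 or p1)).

Valid in B

Tableau for the negation not (Box (not p3 and (not p3 or p1)) implies (Box not p3 and Box (not p3 or p1))):
1. not (Box (not p3 and (not p3 or p1)) implies (Box not p3 and Box (not p3 or p1))), 0
2. Box (not p3 and (not p3 or p1)), 0
3. not (Box not p3 and Box (not p3 or p1)), 0
4. not p3 and (not p3 or p1), 0
5. not p3, 0
6. not p3 or p1, 0
7. not Box (not p3 or p1), 0
8. p1, 0
9. not (not p3 or p1), 1
10. p3, 1
11. not p1, 1
12. not p3 and (not p3 or p1), 1
13. not p3, 1
14. not p3 or p1, 1
Accessibility: 0R0, 0R1, 1R0, 1R1
Branch closes: p3 and not p3 both at 1.
Every branch of the negation's tableau closes; the branch above is one of them.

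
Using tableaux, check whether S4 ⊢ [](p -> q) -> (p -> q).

Tableau for the negation ~([](p -> q) -> (p -> q)):
1. ~([](p -> q) -> (p -> q)), w0
2. [](p -> q), w0
3. ~(p -> q), w0
4. p, w0
5. ~q, w0
6. p -> q, w0
7. q, w0
Accessibility: w0Rw0
Branch closes: q and ~q both at w0.
All branches of the negation close; one closing branch shown above.

Yes, valid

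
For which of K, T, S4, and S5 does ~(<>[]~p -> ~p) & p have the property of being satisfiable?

S5-tableau for the formula:
1. ~(<>[]~p -> ~p) & p, w0
2. ~(<>[]~p -> ~p), w0
3. p, w0
4. <>[]~p, w0
5. []~p, w1
6. ~p, w0
Accessibility: w0Rw0, w0Rw1, w1Rw0, w1Rw1
Branch closes: p and ~p both at w0.
Every branch closes (one shown): unsatisfiable in S5.
S4-tableau for the formula:
1. ~(<>[]~p -> ~p) & p, w0
2. ~(<>[]~p -> ~p), w0
3. p, w0
4. <>[]~p, w0
5. []~p, w1
6. ~p, w1
Accessibility: w0Rw0, w0Rw1, w1Rw1
Complete open branch: satisfiable in S4, hence also in K, T (this S4-model is also a K-model and a T-model).

K, T, S4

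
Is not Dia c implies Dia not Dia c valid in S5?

Yes, valid

Tableau for the negation not (not Dia c implies Dia not Dia c):
1. not (not Dia c implies Dia not Dia c), w0
2. not Dia c, w0
3. not Dia not Dia c, w0
4. not c, w0
5. Dia c, w0
6. c, w1
7. not c, w1
Accessibility: w0Rw0, w0Rw1, w1Rw0, w1Rw1
Branch closes: c and not c both at w1.
All branches of the negation close; one closing branch shown above.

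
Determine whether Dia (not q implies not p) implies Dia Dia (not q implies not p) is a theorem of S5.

Tableau for the negation not (Dia (not q implies not p) implies Dia Dia (not q implies not p)):
1. not (Dia (not q implies not p) implies Dia Dia (not q implies not p)), 0
2. Dia (not q implies not p), 0
3. not Dia Dia (not q implies not p), 0
4. not Dia (not q implies not p), 0
5. not (not q implies not p), 0
6. not q, 0
7. p, 0
8. not q implies not p, 1
9. not Dia (not q implies not p), 1
10. not (not q implies not p), 1
11. not q, 1
12. p, 1
13. not p, 1
Accessibility: 0R0, 0R1, 1R0, 1R1
Branch closes: p and not p both at 1.
Every branch of the negation's tableau closes; the branch above is one of them.

Valid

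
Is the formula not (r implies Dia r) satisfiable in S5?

1. not (r implies Dia r), 0
2. r, 0
3. not Dia r, 0
4. not r, 0
Accessibility: 0R0
Branch closes: r and not r both at 0.
(One branch shown.) All branches close.

Unsatisfiable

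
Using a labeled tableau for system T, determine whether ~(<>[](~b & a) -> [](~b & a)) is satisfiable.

1. ~(<>[](~b & a) -> [](~b & a)), 0
2. <>[](~b & a), 0
3. ~[](~b & a), 0
4. [](~b & a), 1
5. ~b & a, 1
6. ~b, 1
7. a, 1
8. ~(~b & a), 2
9. ~a, 2
Accessibility: 0R0, 0R1, 0R2, 1R1, 2R2

Satisfiable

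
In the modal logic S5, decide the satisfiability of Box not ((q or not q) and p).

Yes, satisfiable

1. Box not ((q or not q) and p), u
2. not ((q or not q) and p), u
3. not p, u
Accessibility: uRu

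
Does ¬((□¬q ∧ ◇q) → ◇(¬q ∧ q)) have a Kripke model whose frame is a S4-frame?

Unsatisfiable (every branch closes)

1. ¬((□¬q ∧ ◇q) → ◇(¬q ∧ q)), 0
2. □¬q ∧ ◇q, 0
3. ¬◇(¬q ∧ q), 0
4. □¬q, 0
5. ◇q, 0
6. ¬(¬q ∧ q), 0
7. ¬q, 0
8. q, 1
9. ¬(¬q ∧ q), 1
10. ¬q, 1
Accessibility: 0R0, 0R1, 1R1
Branch closes: q and ¬q both at 1.
(One branch shown.) All branches close.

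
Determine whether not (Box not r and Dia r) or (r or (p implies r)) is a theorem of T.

Tableau for the negation not (not (Box not r and Dia r) or (r or (p implies r))):
1. not (not (Box not r and Dia r) or (r or (p implies r))), u
2. Box not r and Dia r, u
3. not (r or (p implies r)), u
4. Box not r, u
5. Dia r, u
6. not r, u
7. not (p implies r), u
8. p, u
9. r, v
10. not r, v
Accessibility: uRu, uRv, vRv
Branch closes: r and not r both at v.
Every branch of the negation's tableau closes; the branch above is one of them.

Yes, valid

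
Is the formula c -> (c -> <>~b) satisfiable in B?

1. c -> (c -> <>~b), 0
2. c -> <>~b, 0   [->-rule on 1 (branches; this branch)]
3. <>~b, 0   [->-rule on 2 (branches; this branch)]
4. ~b, 1   [<>-rule on 3: fresh world 1, 0R1]
Accessibility: 0R0, 0R1, 1R0, 1R1

Satisfiable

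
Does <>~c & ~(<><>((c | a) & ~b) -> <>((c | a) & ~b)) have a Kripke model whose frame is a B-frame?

Satisfiable (open branch found)

1. <>~c & ~(<><>((c | a) & ~b) -> <>((c | a) & ~b)), w0
2. <>~c, w0
3. ~(<><>((c | a) & ~b) -> <>((c | a) & ~b)), w0
4. <><>((c | a) & ~b), w0
5. ~<>((c | a) & ~b), w0
6. ~((c | a) & ~b), w0
7. b, w0
8. ~c, w1
9. ~((c | a) & ~b), w1
10. b, w1
11. <>((c | a) & ~b), w2
12. ~((c | a) & ~b), w2
13. b, w2
14. (c | a) & ~b, w3
15. c | a, w3
16. ~b, w3
17. a, w3
Accessibility: w0Rw0, w0Rw1, w0Rw2, w1Rw0, w1Rw1, w2Rw0, w2Rw2, w2Rw3, w3Rw2, w3Rw3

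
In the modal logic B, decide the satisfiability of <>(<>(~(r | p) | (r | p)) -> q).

1. <>(<>(~(r | p) | (r | p)) -> q), w0
2. <>(~(r | p) | (r | p)) -> q, w1
3. q, w1
Accessibility: w0Rw0, w0Rw1, w1Rw0, w1Rw1

Satisfiable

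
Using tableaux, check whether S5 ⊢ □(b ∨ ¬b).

Tableau for the negation ¬□(b ∨ ¬b):
1. ¬□(b ∨ ¬b), 0
2. ¬(b ∨ ¬b), 1
3. ¬b, 1
4. b, 1
Accessibility: 0R0, 0R1, 1R0, 1R1
Branch closes: b and ¬b both at 1.
All branches of the negation close; one closing branch shown above.

Valid in S5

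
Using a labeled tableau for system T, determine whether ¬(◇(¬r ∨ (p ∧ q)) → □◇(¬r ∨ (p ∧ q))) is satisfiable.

Satisfiable (open branch found)

1. ¬(◇(¬r ∨ (p ∧ q)) → □◇(¬r ∨ (p ∧ q))), 0
2. ◇(¬r ∨ (p ∧ q)), 0
3. ¬□◇(¬r ∨ (p ∧ q)), 0
4. ¬r ∨ (p ∧ q), 1
5. p ∧ q, 1
6. p, 1
7. q, 1
8. ¬◇(¬r ∨ (p ∧ q)), 2
9. ¬(¬r ∨ (p ∧ q)), 2
10. r, 2
11. ¬(p ∧ q), 2
12. ¬q, 2
Accessibility: 0R0, 0R1, 0R2, 1R1, 2R2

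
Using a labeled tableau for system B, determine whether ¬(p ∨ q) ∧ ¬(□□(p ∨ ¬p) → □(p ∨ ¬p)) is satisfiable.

1. ¬(p ∨ q) ∧ ¬(□□(p ∨ ¬p) → □(p ∨ ¬p)), 0
2. ¬(p ∨ q), 0
3. ¬(□□(p ∨ ¬p) → □(p ∨ ¬p)), 0
4. ¬p, 0
5. ¬q, 0
6. □□(p ∨ ¬p), 0
7. ¬□(p ∨ ¬p), 0
8. □(p ∨ ¬p), 0
9. p ∨ ¬p, 0
10. ¬(p ∨ ¬p), 1
11. ¬p, 1
12. p, 1
Accessibility: 0R0, 0R1, 1R0, 1R1
Branch closes: p and ¬p both at 1.
(One branch shown.) All branches close.

Unsatisfiable (every branch closes)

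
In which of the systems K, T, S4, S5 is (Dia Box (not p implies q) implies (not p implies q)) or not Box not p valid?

S5-tableau for the negation not ((Dia Box (not p implies q) implies (not p implies q)) or not Box not p):
1. not ((Dia Box (not p implies q) implies (not p implies q)) or not Box not p), 0
2. not (Dia Box (not p implies q) implies (not p implies q)), 0   [neg-or-rule on 1]
3. Box not p, 0   [neg-or-rule on 1]
4. Dia Box (not p implies q), 0   [neg-implies-rule on 2]
5. not (not p implies q), 0   [neg-implies-rule on 2]
6. not p, 0   [neg-implies-rule on 5]
7. not q, 0   [neg-implies-rule on 5]
8. Box (not p implies q), 1   [Dia-rule on 4: fresh world 1, 0R1]
9. not p, 1   [Box-rule on 3 via 0R1]
10. not p implies q, 0   [Box-rule on 8 via 1R0]
11. not p implies q, 1   [Box-rule on 8 via 1R1]
12. q, 0   [implies-rule on 10 (branches; this branch)]
Accessibility: 0R0, 0R1, 1R0, 1R1
Branch closes: q and not q both at 0.
Every branch closes (one shown): valid in S5.
S4-tableau for the negation not ((Dia Box (not p implies q) implies (not p implies q)) or not Box not p):
1. not ((Dia Box (not p implies q) implies (not p implies q)) or not Box not p), 0
2. not (Dia Box (not p implies q) implies (not p implies q)), 0   [neg-or-rule on 1]
3. Box not p, 0   [neg-or-rule on 1]
4. Dia Box (not p implies q), 0   [neg-implies-rule on 2]
5. not (not p implies q), 0   [neg-implies-rule on 2]
6. not p, 0   [neg-implies-rule on 5]
7. not q, 0   [neg-implies-rule on 5]
8. Box (not p implies q), 1   [Dia-rule on 4: fresh world 1, 0R1]
9. not p, 1   [Box-rule on 3 via 0R1]
10. not p implies q, 1   [Box-rule on 8 via 1R1]
11. q, 1   [implies-rule on 10 (branches; this branch)]
Accessibility: 0R0, 0R1, 1R1
Complete open branch: countermodel on an S4-frame, so not valid in S4, nor in K, T (the same frame is also a K-frame and a T-frame).

S5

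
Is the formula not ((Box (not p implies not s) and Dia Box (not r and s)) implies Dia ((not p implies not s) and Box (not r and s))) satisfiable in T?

1. not ((Box (not p implies not s) and Dia Box (not r and s)) implies Dia ((not p implies not s) and Box (not r and s))), u
2. Box (not p implies not s) and Dia Box (not r and s), u
3. not Dia ((not p implies not s) and Box (not r and s)), u
4. Box (not p implies not s), u
5. Dia Box (not r and s), u
6. not ((not p implies not s) and Box (not r and s)), u
7. not p implies not s, u
8. not Box (not r and s), u
9. not s, u
10. Box (not r and s), v
11. not ((not p implies not s) and Box (not r and s)), v
12. not p implies not s, v
13. not r and s, v
14. not r, v
15. s, v
16. not Box (not r and s), v
17. p, v
18. not (not r and s), w
19. not ((not p implies not s) and Box (not r and s)), w
20. not p implies not s, w
21. not s, w
22. not Box (not r and s), w
23. not (not r and s), x
24. not r and s, x
25. not r, x
26. s, x
27. not s, x
Accessibility: uRu, uRv, uRw, vRv, vRx, wRw, xRx
Branch closes: s and not s both at x.
(One branch shown.) All branches close.

Unsatisfiable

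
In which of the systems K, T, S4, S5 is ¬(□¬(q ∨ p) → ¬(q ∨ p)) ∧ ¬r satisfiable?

K-tableau for the formula:
1. ¬(□¬(q ∨ p) → ¬(q ∨ p)) ∧ ¬r, u
2. ¬(□¬(q ∨ p) → ¬(q ∨ p)), u
3. ¬r, u
4. □¬(q ∨ p), u
5. q ∨ p, u
6. p, u
Complete open branch: satisfiable in K.
T-tableau for the formula:
1. ¬(□¬(q ∨ p) → ¬(q ∨ p)) ∧ ¬r, u
2. ¬(□¬(q ∨ p) → ¬(q ∨ p)), u
3. ¬r, u
4. □¬(q ∨ p), u
5. q ∨ p, u
6. ¬(q ∨ p), u
7. ¬q, u
8. ¬p, u
9. p, u
Accessibility: uRu
Branch closes: p and ¬p both at u.
Every branch closes (one shown): unsatisfiable in T, hence also in S4, S5 (every S4/S5-frame is a T-frame).

K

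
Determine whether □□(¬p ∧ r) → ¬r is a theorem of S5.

Tableau for the negation ¬(□□(¬p ∧ r) → ¬r):
1. ¬(□□(¬p ∧ r) → ¬r), 0
2. □□(¬p ∧ r), 0
3. r, 0
4. □(¬p ∧ r), 0
5. ¬p ∧ r, 0
6. ¬p, 0
Accessibility: 0R0
The negation has an open branch (countermodel exists).

Not valid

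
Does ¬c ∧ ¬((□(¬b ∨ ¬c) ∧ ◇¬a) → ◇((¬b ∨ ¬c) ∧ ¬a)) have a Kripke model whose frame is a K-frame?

1. ¬c ∧ ¬((□(¬b ∨ ¬c) ∧ ◇¬a) → ◇((¬b ∨ ¬c) ∧ ¬a)), 0
2. ¬c, 0   [∧-rule on 1]
3. ¬((□(¬b ∨ ¬c) ∧ ◇¬a) → ◇((¬b ∨ ¬c) ∧ ¬a)), 0   [∧-rule on 1]
4. □(¬b ∨ ¬c) ∧ ◇¬a, 0   [¬→-rule on 3]
5. ¬◇((¬b ∨ ¬c) ∧ ¬a), 0   [¬→-rule on 3]
6. □(¬b ∨ ¬c), 0   [∧-rule on 4]
7. ◇¬a, 0   [∧-rule on 4]
8. ¬a, 1   [◇-rule on 7: fresh world 1, 0R1]
9. ¬((¬b ∨ ¬c) ∧ ¬a), 1   [¬◇-rule on 5 via 0R1]
10. ¬b ∨ ¬c, 1   [□-rule on 6 via 0R1]
11. ¬(¬b ∨ ¬c), 1   [¬∧-rule on 9 (branches; this branch)]
12. b, 1   [¬∨-rule on 11]
13. c, 1   [¬∨-rule on 11]
14. ¬c, 1   [∨-rule on 10 (branches; this branch)]
Accessibility: 0R1
Branch closes: c and ¬c both at 1.
All branches of the tableau close; one closing branch shown above.

No, unsatisfiable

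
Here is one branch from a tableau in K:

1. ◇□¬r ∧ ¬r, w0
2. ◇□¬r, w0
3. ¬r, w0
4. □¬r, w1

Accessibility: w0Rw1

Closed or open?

No, open

No atom appears with both signs at the same world.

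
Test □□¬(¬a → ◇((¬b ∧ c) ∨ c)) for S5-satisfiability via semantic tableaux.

1. □□¬(¬a → ◇((¬b ∧ c) ∨ c)), u
2. □¬(¬a → ◇((¬b ∧ c) ∨ c)), u
3. ¬(¬a → ◇((¬b ∧ c) ∨ c)), u
4. ¬a, u
5. ¬◇((¬b ∧ c) ∨ c), u
6. ¬((¬b ∧ c) ∨ c), u
7. ¬(¬b ∧ c), u
8. ¬c, u
Accessibility: uRu

Yes, satisfiable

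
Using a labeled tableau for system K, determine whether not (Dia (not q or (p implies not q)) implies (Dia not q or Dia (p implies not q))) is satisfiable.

No, unsatisfiable

1. not (Dia (not q or (p implies not q)) implies (Dia not q or Dia (p implies not q))), u
2. Dia (not q or (p implies not q)), u
3. not (Dia not q or Dia (p implies not q)), u
4. not Dia not q, u
5. not Dia (p implies not q), u
6. not q or (p implies not q), v
7. q, v
8. not (p implies not q), v
9. p, v
10. p implies not q, v
11. not q, v
Accessibility: uRv
Branch closes: q and not q both at v.
(One branch shown.) All branches close.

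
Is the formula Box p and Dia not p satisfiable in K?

1. Box p and Dia not p, w0
2. Box p, w0   [and-rule on 1]
3. Dia not p, w0   [and-rule on 1]
4. not p, w1   [Dia-rule on 3: fresh world w1, w0Rw1]
5. p, w1   [Box-rule on 2 via w0Rw1]
Accessibility: w0Rw1
Branch closes: p and not p both at w1.
All branches of the tableau close; one closing branch shown above.

Unsatisfiable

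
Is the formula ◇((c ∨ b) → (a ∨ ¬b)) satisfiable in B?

1. ◇((c ∨ b) → (a ∨ ¬b)), 0
2. (c ∨ b) → (a ∨ ¬b), 1
3. a ∨ ¬b, 1
4. ¬b, 1
Accessibility: 0R0, 0R1, 1R0, 1R1

Satisfiable (open branch found)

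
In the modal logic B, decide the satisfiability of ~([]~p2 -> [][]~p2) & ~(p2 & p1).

1. ~([]~p2 -> [][]~p2) & ~(p2 & p1), u
2. ~([]~p2 -> [][]~p2), u
3. ~(p2 & p1), u
4. []~p2, u
5. ~[][]~p2, u
6. ~p2, u
7. ~p1, u
8. ~[]~p2, v
9. ~p2, v
10. p2, w
Accessibility: uRu, uRv, vRu, vRv, vRw, wRv, wRw

Satisfiable (open branch found)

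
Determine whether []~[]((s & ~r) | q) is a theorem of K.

Tableau for the negation ~[]~[]((s & ~r) | q):
1. ~[]~[]((s & ~r) | q), u
2. []((s & ~r) | q), v
Accessibility: uRv
The negation has an open branch (countermodel exists).

Invalid (countermodel exists)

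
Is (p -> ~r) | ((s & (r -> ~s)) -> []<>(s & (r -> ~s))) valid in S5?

Tableau for the negation ~((p -> ~r) | ((s & (r -> ~s)) -> []<>(s & (r -> ~s)))):
1. ~((p -> ~r) | ((s & (r -> ~s)) -> []<>(s & (r -> ~s)))), 0
2. ~(p -> ~r), 0
3. ~((s & (r -> ~s)) -> []<>(s & (r -> ~s))), 0
4. p, 0
5. r, 0
6. s & (r -> ~s), 0
7. ~[]<>(s & (r -> ~s)), 0
8. s, 0
9. r -> ~s, 0
10. ~s, 0
Accessibility: 0R0
Branch closes: s and ~s both at 0.
All branches of the negation close; one closing branch shown above.

Valid in S5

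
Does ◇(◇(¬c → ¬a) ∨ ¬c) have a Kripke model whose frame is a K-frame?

1. ◇(◇(¬c → ¬a) ∨ ¬c), 0
2. ◇(¬c → ¬a) ∨ ¬c, 1   [◇-rule on 1: fresh world 1, 0R1]
3. ¬c, 1   [∨-rule on 2 (branches; this branch)]
Accessibility: 0R1

Yes, satisfiable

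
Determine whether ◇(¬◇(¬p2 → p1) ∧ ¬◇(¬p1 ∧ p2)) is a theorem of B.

Not valid

Tableau for the negation ¬◇(¬◇(¬p2 → p1) ∧ ¬◇(¬p1 ∧ p2)):
1. ¬◇(¬◇(¬p2 → p1) ∧ ¬◇(¬p1 ∧ p2)), 0
2. ¬(¬◇(¬p2 → p1) ∧ ¬◇(¬p1 ∧ p2)), 0
3. ◇(¬p1 ∧ p2), 0
4. ¬p1 ∧ p2, 1
5. ¬p1, 1
6. p2, 1
7. ¬(¬◇(¬p2 → p1) ∧ ¬◇(¬p1 ∧ p2)), 1
8. ◇(¬p1 ∧ p2), 1
9. ¬p1 ∧ p2, 2
10. ¬p1, 2
11. p2, 2
Accessibility: 0R0, 0R1, 1R0, 1R1, 1R2, 2R1, 2R2
The negation has an open branch (countermodel exists).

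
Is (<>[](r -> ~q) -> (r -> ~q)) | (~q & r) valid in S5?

Valid in S5

Tableau for the negation ~((<>[](r -> ~q) -> (r -> ~q)) | (~q & r)):
1. ~((<>[](r -> ~q) -> (r -> ~q)) | (~q & r)), w0
2. ~(<>[](r -> ~q) -> (r -> ~q)), w0
3. ~(~q & r), w0
4. <>[](r -> ~q), w0
5. ~(r -> ~q), w0
6. r, w0
7. q, w0
8. [](r -> ~q), w1
9. r -> ~q, w0
10. r -> ~q, w1
11. ~q, w0
Accessibility: w0Rw0, w0Rw1, w1Rw0, w1Rw1
Branch closes: q and ~q both at w0.
All branches of the negation close; one closing branch shown above.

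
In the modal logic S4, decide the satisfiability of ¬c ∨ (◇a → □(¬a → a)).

1. ¬c ∨ (◇a → □(¬a → a)), 0
2. ◇a → □(¬a → a), 0   [∨-rule on 1 (branches; this branch)]
3. □(¬a → a), 0   [→-rule on 2 (branches; this branch)]
4. ¬a → a, 0   [□-rule on 3 via 0R0]
5. a, 0   [→-rule on 4 (branches; this branch)]
Accessibility: 0R0

Satisfiable (open branch found)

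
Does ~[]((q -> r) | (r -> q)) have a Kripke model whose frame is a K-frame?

Unsatisfiable (every branch closes)

1. ~[]((q -> r) | (r -> q)), 0
2. ~((q -> r) | (r -> q)), 1
3. ~(q -> r), 1
4. ~(r -> q), 1
5. q, 1
6. ~r, 1
7. r, 1
8. ~q, 1
Accessibility: 0R1
Branch closes: r and ~r both at 1.
Every branch closes; the branch above is one of them.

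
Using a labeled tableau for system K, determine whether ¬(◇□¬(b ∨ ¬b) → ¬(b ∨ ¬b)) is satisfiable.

Satisfiable (open branch found)

1. ¬(◇□¬(b ∨ ¬b) → ¬(b ∨ ¬b)), w0
2. ◇□¬(b ∨ ¬b), w0
3. b ∨ ¬b, w0
4. ¬b, w0
5. □¬(b ∨ ¬b), w1
Accessibility: w0Rw1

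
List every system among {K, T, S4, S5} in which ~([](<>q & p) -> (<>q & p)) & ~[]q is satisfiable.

K-tableau for the formula:
1. ~([](<>q & p) -> (<>q & p)) & ~[]q, w0
2. ~([](<>q & p) -> (<>q & p)), w0
3. ~[]q, w0
4. [](<>q & p), w0
5. ~(<>q & p), w0
6. ~p, w0
7. ~q, w1
8. <>q & p, w1
9. <>q, w1
10. p, w1
11. q, w2
Accessibility: w0Rw1, w1Rw2
Complete open branch: satisfiable in K.
T-tableau for the formula:
1. ~([](<>q & p) -> (<>q & p)) & ~[]q, w0
2. ~([](<>q & p) -> (<>q & p)), w0
3. ~[]q, w0
4. [](<>q & p), w0
5. ~(<>q & p), w0
6. <>q & p, w0
7. <>q, w0
8. p, w0
9. ~<>q, w0
10. ~q, w0
11. ~q, w1
12. <>q & p, w1
13. <>q, w1
14. p, w1
15. q, w2
16. <>q & p, w2
17. <>q, w2
18. p, w2
19. ~q, w2
Accessibility: w0Rw0, w0Rw1, w0Rw2, w1Rw1, w2Rw2
Branch closes: q and ~q both at w2.
Every branch closes (one shown): unsatisfiable in T, hence also in S4, S5 (every S4/S5-frame is a T-frame).

K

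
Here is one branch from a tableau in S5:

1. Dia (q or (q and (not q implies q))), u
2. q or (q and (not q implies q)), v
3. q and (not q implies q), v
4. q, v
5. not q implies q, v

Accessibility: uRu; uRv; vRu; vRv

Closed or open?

No atom appears with both signs at the same world.

Not closed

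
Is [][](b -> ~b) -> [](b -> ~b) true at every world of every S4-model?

Tableau for the negation ~([][](b -> ~b) -> [](b -> ~b)):
1. ~([][](b -> ~b) -> [](b -> ~b)), w0
2. [][](b -> ~b), w0   [~->-rule on 1]
3. ~[](b -> ~b), w0   [~->-rule on 1]
4. [](b -> ~b), w0   [[]-rule on 2 via w0Rw0]
5. b -> ~b, w0   [[]-rule on 4 via w0Rw0]
6. ~b, w0   [->-rule on 5 (branches; this branch)]
7. ~(b -> ~b), w1   [~[]-rule on 3: fresh world w1, w0Rw1]
8. b, w1   [~->-rule on 7]
9. [](b -> ~b), w1   [[]-rule on 2 via w0Rw1]
10. b -> ~b, w1   [[]-rule on 4 via w0Rw1]
11. ~b, w1   [->-rule on 10 (branches; this branch)]
Accessibility: w0Rw0, w0Rw1, w1Rw1
Branch closes: b and ~b both at w1.
All branches of the negation close; one closing branch shown above.

Valid in S4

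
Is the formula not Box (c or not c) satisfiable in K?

Unsatisfiable (every branch closes)

1. not Box (c or not c), w0
2. not (c or not c), w1   [neg-Box-rule on 1: fresh world w1, w0Rw1]
3. not c, w1   [neg-or-rule on 2]
4. c, w1   [neg-or-rule on 2]
Accessibility: w0Rw1
Branch closes: c and not c both at w1.
All branches of the tableau close; one closing branch shown above.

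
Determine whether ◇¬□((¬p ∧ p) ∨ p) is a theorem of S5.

Not valid

Tableau for the negation ¬◇¬□((¬p ∧ p) ∨ p):
1. ¬◇¬□((¬p ∧ p) ∨ p), u
2. □((¬p ∧ p) ∨ p), u
3. (¬p ∧ p) ∨ p, u
4. p, u
Accessibility: uRu
The negation has an open branch (countermodel exists).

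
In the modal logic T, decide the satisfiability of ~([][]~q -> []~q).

1. ~([][]~q -> []~q), u
2. [][]~q, u   [~->-rule on 1]
3. ~[]~q, u   [~->-rule on 1]
4. []~q, u   [[]-rule on 2 via uRu]
5. ~q, u   [[]-rule on 4 via uRu]
6. q, v   [~[]-rule on 3: fresh world v, uRv]
7. []~q, v   [[]-rule on 2 via uRv]
8. ~q, v   [[]-rule on 4 via uRv]
Accessibility: uRu, uRv, vRv
Branch closes: q and ~q both at v.
(One branch shown.) All branches close.

Unsatisfiable (every branch closes)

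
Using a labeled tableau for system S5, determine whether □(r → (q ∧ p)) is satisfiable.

Satisfiable

1. □(r → (q ∧ p)), w0
2. r → (q ∧ p), w0
3. q ∧ p, w0
4. q, w0
5. p, w0
Accessibility: w0Rw0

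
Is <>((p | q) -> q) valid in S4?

Not valid

Tableau for the negation ~<>((p | q) -> q):
1. ~<>((p | q) -> q), 0
2. ~((p | q) -> q), 0
3. p | q, 0
4. ~q, 0
5. p, 0
Accessibility: 0R0
The negation has an open branch (countermodel exists).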